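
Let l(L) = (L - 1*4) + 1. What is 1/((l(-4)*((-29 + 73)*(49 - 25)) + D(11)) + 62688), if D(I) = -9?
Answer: 1/55287 ≈ 1.8087e-5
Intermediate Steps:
l(L) = -3 + L (l(L) = (L - 4) + 1 = (-4 + L) + 1 = -3 + L)
1/((l(-4)*((-29 + 73)*(49 - 25)) + D(11)) + 62688) = 1/(((-3 - 4)*((-29 + 73)*(49 - 25)) - 9) + 62688) = 1/((-308*24 - 9) + 62688) = 1/((-7*1056 - 9) + 62688) = 1/((-7392 - 9) + 62688) = 1/(-7401 + 62688) = 1/55287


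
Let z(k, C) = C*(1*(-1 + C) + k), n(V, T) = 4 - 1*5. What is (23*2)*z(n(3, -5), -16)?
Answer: 13248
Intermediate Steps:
n(V, T) = -1 (n(V, T) = 4 - 5 = -1)
z(k, C) = C*(-1 + C + k) (z(k, C) = C*((-1 + C) + k) = C*(-1 + C + k))
(23*2)*z(n(3, -5), -16) = (23*2)*(-16*(-1 - 16 - 1)) = 46*(-16*(-18)) = 46*288 = 13248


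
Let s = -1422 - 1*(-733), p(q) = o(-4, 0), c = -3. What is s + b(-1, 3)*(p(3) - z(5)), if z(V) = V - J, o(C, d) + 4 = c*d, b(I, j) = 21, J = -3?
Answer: -941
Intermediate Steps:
o(C, d) = -4 - 3*d
z(V) = 3 + V (z(V) = V - 1*(-3) = V + 3 = 3 + V)
p(q) = -4 (p(q) = -4 - 3*0 = -4 + 0 = -4)
s = -689 (s = -1422 + 733 = -689)
s + b(-1, 3)*(p(3) - z(5)) = -689 + 21*(-4 - (3 + 5)) = -689 + 21*(-4 - 1*8) = -689 + 21*(-4 - 8) = -689 + 21*(-12) = -689 - 252 = -941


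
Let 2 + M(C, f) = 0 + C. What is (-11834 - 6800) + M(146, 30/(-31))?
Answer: -18490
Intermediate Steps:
M(C, f) = -2 + C (M(C, f) = -2 + (0 + C) = -2 + C)
(-11834 - 6800) + M(146, 30/(-31)) = (-11834 - 6800) + (-2 + 146) = -18634 + 144 = -18490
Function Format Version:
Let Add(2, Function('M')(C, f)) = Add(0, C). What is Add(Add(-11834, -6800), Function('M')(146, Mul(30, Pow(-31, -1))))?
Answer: -18490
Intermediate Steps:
Function('M')(C, f) = Add(-2, C) (Function('M')(C, f) = Add(-2, Add(0, C)) = Add(-2, C))
Add(Add(-11834, -6800), Function('M')(146, Mul(30, Pow(-31, -1)))) = Add(Add(-11834, -6800), Add(-2, 146)) = Add(-18634, 144) = -18490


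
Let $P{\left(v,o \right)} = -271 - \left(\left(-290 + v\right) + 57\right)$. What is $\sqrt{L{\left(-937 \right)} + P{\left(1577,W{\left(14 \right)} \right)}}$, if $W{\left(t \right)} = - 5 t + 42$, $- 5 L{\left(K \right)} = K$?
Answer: $\frac{i \sqrt{35690}}{5} \approx 37.784 i$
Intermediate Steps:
$L{\left(K \right)} = - \frac{K}{5}$
$W{\left(t \right)} = 42 - 5 t$
$P{\left(v,o \right)} = -38 - v$ ($P{\left(v,o \right)} = -271 - \left(-233 + v\right) = -38 - v$)
$\sqrt{L{\left(-937 \right)} + P{\left(1577,W{\left(14 \right)} \right)}} = \sqrt{\left(- \frac{1}{5}\right) \left(-937\right) - 1615} = \sqrt{\frac{937}{5} - 1615} = \sqrt{- \frac{7138}{5}} = \frac{i \sqrt{35690}}{5}$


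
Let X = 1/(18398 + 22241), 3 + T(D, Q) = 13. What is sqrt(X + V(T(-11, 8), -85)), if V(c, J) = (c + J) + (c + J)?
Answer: I*sqrt(247729207511)/40639 ≈ 12.247*I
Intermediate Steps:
T(D, Q) = 10 (T(D, Q) = -3 + 13 = 10)
V(c, J) = 2*J + 2*c (V(c, J) = (J + c) + (J + c) = 2*J + 2*c)
X = 1/40639 ≈ 2.4607e-5
sqrt(X + V(T(-11, 8), -85)) = sqrt(1/40639 + (2*(-85) + 2*10)) = sqrt(1/40639 + (-170 + 20)) = sqrt(1/40639 - 150) = sqrt(-6095849/40639) = I*sqrt(247729207511)/40639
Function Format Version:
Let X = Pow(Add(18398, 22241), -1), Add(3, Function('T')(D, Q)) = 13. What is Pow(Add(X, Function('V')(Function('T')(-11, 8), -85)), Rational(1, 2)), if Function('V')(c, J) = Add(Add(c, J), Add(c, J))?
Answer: Mul(Rational(1, 40639), I, Pow(247729207511, Rational(1, 2))) ≈ Mul(12.247, I)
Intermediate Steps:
Function('T')(D, Q) = 10 (Function('T')(D, Q) = Add(-3, 13) = 10)
Function('V')(c, J) = Add(Mul(2, J), Mul(2, c)) (Function('V')(c, J) = Add(Add(J, c), Add(J, c)) = Add(Mul(2, J), Mul(2, c)))
X = Rational(1, 40639) (X = Pow(40639, -1) = Rational(1, 40639) ≈ 2.4607e-5)
Pow(Add(X, Function('V')(Function('T')(-11, 8), -85)), Rational(1, 2)) = Pow(Add(Rational(1, 40639), Add(Mul(2, -85), Mul(2, 10))), Rational(1, 2)) = Pow(Add(Rational(1, 40639), Add(-170, 20)), Rational(1, 2)) = Pow(Add(Rational(1, 40639), -150), Rational(1, 2)) = Pow(Rational(-6095849, 40639), Rational(1, 2)) = Mul(Rational(1, 40639), I, Pow(247729207511, Rational(1, 2)))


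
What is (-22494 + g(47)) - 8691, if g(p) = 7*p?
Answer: -30856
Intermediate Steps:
(-22494 + g(47)) - 8691 = (-22494 + 7*47) - 8691 = (-22494 + 329) - 8691 = -22165 - 8691 = -30856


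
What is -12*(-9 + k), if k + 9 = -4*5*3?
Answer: 936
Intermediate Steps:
k = -69 (k = -9 - 4*5*3 = -9 - 20*3 = -9 - 60 = -69)
-12*(-9 + k) = -12*(-9 - 69) = -12*(-78) = 936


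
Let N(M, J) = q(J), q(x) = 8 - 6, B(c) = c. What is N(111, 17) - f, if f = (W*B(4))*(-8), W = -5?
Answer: -158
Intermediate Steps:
q(x) = 2
N(M, J) = 2
f = 160 (f = -5*4*(-8) = -20*(-8) = 160)
N(111, 17) - f = 2 - 1*160 = 2 - 160 = -158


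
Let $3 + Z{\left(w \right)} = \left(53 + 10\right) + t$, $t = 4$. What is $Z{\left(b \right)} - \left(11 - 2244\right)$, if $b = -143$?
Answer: $2297$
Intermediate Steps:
$Z{\left(w \right)} = 64$ ($Z{\left(w \right)} = -3 + \left(\left(53 + 10\right) + 4\right) = -3 + \left(63 + 4\right) = -3 + 67 = 64$)
$Z{\left(b \right)} - \left(11 - 2244\right) = 64 - \left(11 - 2244\right) = 64 - -2233 = 64 + 2233 = 2297$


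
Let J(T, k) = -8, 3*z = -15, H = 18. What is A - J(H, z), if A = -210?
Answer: -202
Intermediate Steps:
z = -5 (z = (1/3)*(-15) = -5)
A - J(H, z) = -210 - 1*(-8) = -210 + 8 = -202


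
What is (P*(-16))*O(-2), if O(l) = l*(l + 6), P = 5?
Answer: 640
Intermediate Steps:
O(l) = l*(6 + l)
(P*(-16))*O(-2) = (5*(-16))*(-2*(6 - 2)) = -(-160)*4 = -80*(-8) = 640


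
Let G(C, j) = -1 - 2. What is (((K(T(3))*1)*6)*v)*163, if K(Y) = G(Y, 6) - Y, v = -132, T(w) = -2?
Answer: 129096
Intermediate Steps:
G(C, j) = -3
K(Y) = -3 - Y
(((K(T(3))*1)*6)*v)*163 = ((((-3 - 1*(-2))*1)*6)*(-132))*163 = ((((-3 + 2)*1)*6)*(-132))*163 = ((-1*1*6)*(-132))*163 = (-1*6*(-132))*163 = -6*(-132)*163 = 792*163 = 129096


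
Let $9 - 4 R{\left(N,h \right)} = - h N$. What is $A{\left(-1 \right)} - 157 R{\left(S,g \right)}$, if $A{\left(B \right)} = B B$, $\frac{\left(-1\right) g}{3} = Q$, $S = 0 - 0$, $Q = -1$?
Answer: $- \frac{1409}{4} \approx -352.25$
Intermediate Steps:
$S = 0$ ($S = 0 + 0 = 0$)
$g = 3$ ($g = \left(-3\right) \left(-1\right) = 3$)
$A{\left(B \right)} = B^{2}$
$R{\left(N,h \right)} = \frac{9}{4} + \frac{N h}{4}$ ($R{\left(N,h \right)} = \frac{9}{4} - \frac{\left(-1\right) h N}{4} = \frac{9}{4} - \frac{\left(-1\right) N h}{4} = \frac{9}{4} + \frac{N h}{4}$)
$A{\left(-1 \right)} - 157 R{\left(S,g \right)} = \left(-1\right)^{2} - 157 \left(\frac{9}{4} + \frac{1}{4} \cdot 0 \cdot 3\right) = 1 - 157 \left(\frac{9}{4} + 0\right) = 1 - \frac{1413}{4} = - \frac{1409}{4}$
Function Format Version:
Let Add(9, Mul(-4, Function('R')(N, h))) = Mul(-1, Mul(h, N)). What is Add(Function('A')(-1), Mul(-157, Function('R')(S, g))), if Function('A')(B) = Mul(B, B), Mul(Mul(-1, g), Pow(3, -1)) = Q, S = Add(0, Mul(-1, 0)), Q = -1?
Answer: Rational(-1409, 4) ≈ -352.25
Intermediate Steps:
S = 0 (S = Add(0, 0) = 0)
g = 3 (g = Mul(-3, -1) = 3)
Function('A')(B) = Pow(B, 2)
Function('R')(N, h) = Add(Rational(9, 4), Mul(Rational(1, 4), N, h)) (Function('R')(N, h) = Add(Rational(9, 4), Mul(Rational(-1, 4), Mul(-1, Mul(h, N)))) = Add(Rational(9, 4), Mul(Rational(-1, 4), Mul(-1, Mul(N, h)))) = Add(Rational(9, 4), Mul(Rational(-1, 4), Mul(-1, N, h))) = Add(Rational(9, 4), Mul(Rational(1, 4), N, h)))
Add(Function('A')(-1), Mul(-157, Function('R')(S, g))) = Add(Pow(-1, 2), Mul(-157, Add(Rational(9, 4), Mul(Rational(1, 4), 0, 3)))) = Add(1, Mul(-157, Add(Rational(9, 4), 0))) = Add(1, Mul(-157, Rational(9, 4))) = Add(1, Rational(-1413, 4)) = Rational(-1409, 4)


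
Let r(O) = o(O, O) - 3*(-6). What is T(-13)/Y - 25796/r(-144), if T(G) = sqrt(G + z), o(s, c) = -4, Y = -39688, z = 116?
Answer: -12898/7 - sqrt(103)/39688 ≈ -1842.6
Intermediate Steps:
r(O) = 14 (r(O) = -4 - 3*(-6) = -4 + 18 = 14)
T(G) = sqrt(116 + G) (T(G) = sqrt(G + 116) = sqrt(116 + G))
T(-13)/Y - 25796/r(-144) = sqrt(116 - 13)/(-39688) - 25796/14 = sqrt(103)*(-1/39688) - 25796*1/14 = -sqrt(103)/39688 - 12898/7 = -12898/7 - sqrt(103)/39688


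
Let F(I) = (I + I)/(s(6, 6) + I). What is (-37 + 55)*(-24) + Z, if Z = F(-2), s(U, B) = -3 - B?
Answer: -4748/11 ≈ -431.64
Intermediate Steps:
F(I) = 2*I/(-9 + I) (F(I) = (I + I)/((-3 - 1*6) + I) = (2*I)/((-3 - 6) + I) = (2*I)/(-9 + I) = 2*I/(-9 + I))
Z = 4/11 (Z = 2*(-2)/(-9 - 2) = 2*(-2)/(-11) = 2*(-2)*(-1/11) = 4/11 ≈ 0.36364)
(-37 + 55)*(-24) + Z = (-37 + 55)*(-24) + 4/11 = 18*(-24) + 4/11 = -432 + 4/11 = -4748/11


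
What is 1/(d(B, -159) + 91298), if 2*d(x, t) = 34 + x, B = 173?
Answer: 2/182803 ≈ 1.0941e-5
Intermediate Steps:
d(x, t) = 17 + x/2 (d(x, t) = (34 + x)/2 = 17 + x/2)
1/(d(B, -159) + 91298) = 1/((17 + (½)*173) + 91298) = 1/((17 + 173/2) + 91298) = 1/(207/2 + 91298) = 1/(182803/2) = 2/182803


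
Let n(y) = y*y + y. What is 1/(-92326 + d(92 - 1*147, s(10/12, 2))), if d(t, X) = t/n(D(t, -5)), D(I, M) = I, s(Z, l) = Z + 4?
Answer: -54/4985605 ≈ -1.0831e-5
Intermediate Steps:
s(Z, l) = 4 + Z
n(y) = y + y² (n(y) = y² + y = y + y²)
d(t, X) = 1/(1 + t) (d(t, X) = t/((t*(1 + t))) = t*(1/(t*(1 + t))) = 1/(1 + t))
1/(-92326 + d(92 - 1*147, s(10/12, 2))) = 1/(-92326 + 1/(1 + (92 - 1*147))) = 1/(-92326 + 1/(1 + (92 - 147))) = 1/(-92326 + 1/(1 - 55)) = 1/(-92326 + 1/(-54)) = 1/(-92326 - 1/54) = 1/(-4985605/54) = -54/4985605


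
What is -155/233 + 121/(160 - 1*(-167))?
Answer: -22492/76191 ≈ -0.29521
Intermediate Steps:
-155/233 + 121/(160 - 1*(-167)) = -155*1/233 + 121/(160 + 167) = -155/233 + 121/327 = -22492/76191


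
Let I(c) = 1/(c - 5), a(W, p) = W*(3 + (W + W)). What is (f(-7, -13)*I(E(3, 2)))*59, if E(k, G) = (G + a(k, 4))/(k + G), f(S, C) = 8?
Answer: 590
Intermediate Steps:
a(W, p) = W*(3 + 2*W)
E(k, G) = (G + k*(3 + 2*k))/(G + k) (E(k, G) = (G + k*(3 + 2*k))/(k + G) = (G + k*(3 + 2*k))/(G + k))
I(c) = 1/(-5 + c)
(f(-7, -13)*I(E(3, 2)))*59 = (8/(-5 + (2 + 3*(3 + 2*3))/(2 + 3)))*59 = (8/(-5 + (2 + 3*(3 + 6))/5))*59 = (8/(-5 + (2 + 3*9)/5))*59 = (8/(-5 + (2 + 27)/5))*59 = (8/(-5 + (⅕)*29))*59 = (8/(-5 + 29/5))*59 = (8/(⅘))*59 = (8*(5/4))*59 = 10*59 = 590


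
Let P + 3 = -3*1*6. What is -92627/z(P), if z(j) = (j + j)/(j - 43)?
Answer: -2964064/21 ≈ -1.4115e+5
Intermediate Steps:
P = -21 (P = -3 - 3*1*6 = -3 - 3*6 = -3 - 18 = -21)
z(j) = 2*j/(-43 + j) (z(j) = (2*j)/(-43 + j) = 2*j/(-43 + j))
-92627/z(P) = -92627/(2*(-21)/(-43 - 21)) = -92627/(2*(-21)/(-64)) = -92627/(2*(-21)*(-1/64)) = -92627/21/32 = -92627*32/21 = -2964064/21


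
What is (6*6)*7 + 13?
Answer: 265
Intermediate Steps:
(6*6)*7 + 13 = 36*7 + 13 = 252 + 13 = 265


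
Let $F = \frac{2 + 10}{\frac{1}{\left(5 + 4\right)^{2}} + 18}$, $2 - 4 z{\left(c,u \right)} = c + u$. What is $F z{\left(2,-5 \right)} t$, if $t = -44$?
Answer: $- \frac{53460}{1459} \approx -36.642$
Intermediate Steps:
$z{\left(c,u \right)} = \frac{1}{2} - \frac{c}{4} - \frac{u}{4}$ ($z{\left(c,u \right)} = \frac{1}{2} - \frac{c + u}{4} = \frac{1}{2} - \left(\frac{c}{4} + \frac{u}{4}\right) = \frac{1}{2} - \frac{c}{4} - \frac{u}{4}$)
$F = \frac{972}{1459}$ ($F = \frac{12}{\frac{1}{9^{2}} + 18} = \frac{12}{\frac{1}{81} + 18} = \frac{12}{\frac{1459}{81}} = 12 \cdot \frac{81}{1459} = \frac{972}{1459} \approx 0.66621$)
$F z{\left(2,-5 \right)} t = \frac{972 \left(\frac{1}{2} - \frac{1}{2} - - \frac{5}{4}\right)}{1459} \left(-44\right) = \frac{972 \left(\frac{1}{2} - \frac{1}{2} + \frac{5}{4}\right)}{1459} \left(-44\right) = \frac{972}{1459} \cdot \frac{5}{4} \left(-44\right) = \frac{1215}{1459} \left(-44\right) = - \frac{53460}{1459}$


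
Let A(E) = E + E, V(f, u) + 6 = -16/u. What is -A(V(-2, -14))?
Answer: 68/7 ≈ 9.7143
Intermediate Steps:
V(f, u) = -6 - 16/u
A(E) = 2*E
-A(V(-2, -14)) = -2*(-6 - 16/(-14)) = -2*(-6 - 16*(-1/14)) = -2*(-6 + 8/7) = -2*(-34)/7 = -1*(-68/7) = 68/7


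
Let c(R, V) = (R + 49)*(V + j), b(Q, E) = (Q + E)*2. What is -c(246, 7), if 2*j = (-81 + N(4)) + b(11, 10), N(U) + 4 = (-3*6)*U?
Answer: 29795/2 ≈ 14898.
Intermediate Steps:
b(Q, E) = 2*E + 2*Q (b(Q, E) = (E + Q)*2 = 2*E + 2*Q)
N(U) = -4 - 18*U (N(U) = -4 + (-3*6)*U = -4 - 18*U)
j = -115/2 (j = ((-81 + (-4 - 18*4)) + (2*10 + 2*11))/2 = ((-81 + (-4 - 72)) + (20 + 22))/2 = ((-81 - 76) + 42)/2 = (-157 + 42)/2 = (1/2)*(-115) = -115/2 ≈ -57.500)
c(R, V) = (49 + R)*(-115/2 + V) (c(R, V) = (R + 49)*(V - 115/2) = (49 + R)*(-115/2 + V))
-c(246, 7) = -(-5635/2 + 49*7 - 115/2*246 + 246*7) = -(-5635/2 + 343 - 14145 + 1722) = -1*(-29795/2) = 29795/2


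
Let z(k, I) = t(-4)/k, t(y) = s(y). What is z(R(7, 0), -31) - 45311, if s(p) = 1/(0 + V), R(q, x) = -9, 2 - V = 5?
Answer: -1223396/27 ≈ -45311.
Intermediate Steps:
V = -3 (V = 2 - 1*5 = 2 - 5 = -3)
s(p) = -⅓ (s(p) = 1/(0 - 3) = 1/(-3) = -⅓)
t(y) = -⅓
z(k, I) = -1/(3*k)
z(R(7, 0), -31) - 45311 = -⅓/(-9) - 45311 = -⅓*(-⅑) - 45311 = 1/27 - 45311 = -1223396/27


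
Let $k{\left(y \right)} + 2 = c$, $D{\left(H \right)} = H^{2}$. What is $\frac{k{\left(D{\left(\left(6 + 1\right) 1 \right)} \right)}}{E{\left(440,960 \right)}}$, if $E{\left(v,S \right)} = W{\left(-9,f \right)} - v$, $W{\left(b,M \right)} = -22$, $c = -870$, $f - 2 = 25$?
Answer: $\frac{436}{231} \approx 1.8874$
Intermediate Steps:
$f = 27$ ($f = 2 + 25 = 27$)
$k{\left(y \right)} = -872$ ($k{\left(y \right)} = -2 - 870 = -872$)
$E{\left(v,S \right)} = -22 - v$
$\frac{k{\left(D{\left(\left(6 + 1\right) 1 \right)} \right)}}{E{\left(440,960 \right)}} = - \frac{872}{-22 - 440} = - \frac{872}{-462} = \left(-872\right) \left(- \frac{1}{462}\right) = \frac{436}{231}$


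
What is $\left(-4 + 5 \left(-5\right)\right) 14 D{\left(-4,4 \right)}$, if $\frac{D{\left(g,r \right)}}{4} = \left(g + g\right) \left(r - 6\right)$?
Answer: $-25984$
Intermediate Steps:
$D{\left(g,r \right)} = 8 g \left(-6 + r\right)$ ($D{\left(g,r \right)} = 4 \left(g + g\right) \left(r - 6\right) = 4 \cdot 2 g \left(-6 + r\right) = 8 g \left(-6 + r\right)$)
$\left(-4 + 5 \left(-5\right)\right) 14 D{\left(-4,4 \right)} = \left(-4 + 5 \left(-5\right)\right) 14 \cdot 8 \left(-4\right) \left(-6 + 4\right) = \left(-4 - 25\right) 14 \cdot 8 \left(-4\right) \left(-2\right) = \left(-29\right) 14 \cdot 64 = \left(-406\right) 64 = -25984$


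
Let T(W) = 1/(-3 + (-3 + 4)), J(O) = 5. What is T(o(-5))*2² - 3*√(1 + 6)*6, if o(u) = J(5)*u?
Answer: -2 - 18*√7 ≈ -49.624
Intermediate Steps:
o(u) = 5*u
T(W) = -½ (T(W) = 1/(-3 + 1) = 1/(-2) = -½)
T(o(-5))*2² - 3*√(1 + 6)*6 = -½*2² - 3*√(1 + 6)*6 = -½*4 - 3*√7*6 = -2 - 18*√7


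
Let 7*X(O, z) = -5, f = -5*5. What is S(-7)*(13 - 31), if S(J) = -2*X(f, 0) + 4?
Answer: -684/7 ≈ -97.714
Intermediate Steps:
f = -25
X(O, z) = -5/7 (X(O, z) = (⅐)*(-5) = -5/7)
S(J) = 38/7 (S(J) = -2*(-5/7) + 4 = 10/7 + 4 = 38/7)
S(-7)*(13 - 31) = 38*(13 - 31)/7 = (38/7)*(-18) = -684/7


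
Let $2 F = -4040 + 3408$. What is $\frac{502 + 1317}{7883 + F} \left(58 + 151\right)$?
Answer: $\frac{380171}{7567} \approx 50.241$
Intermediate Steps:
$F = -316$ ($F = \frac{-4040 + 3408}{2} = \frac{1}{2} \left(-632\right) = -316$)
$\frac{502 + 1317}{7883 + F} \left(58 + 151\right) = \frac{502 + 1317}{7883 - 316} \left(58 + 151\right) = \frac{1819}{7567} \cdot 209 = \frac{380171}{7567}$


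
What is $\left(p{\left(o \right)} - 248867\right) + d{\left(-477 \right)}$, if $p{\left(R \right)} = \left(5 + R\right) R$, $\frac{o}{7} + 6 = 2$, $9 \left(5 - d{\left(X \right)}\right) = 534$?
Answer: $- \frac{744832}{3} \approx -2.4828 \cdot 10^{5}$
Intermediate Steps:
$d{\left(X \right)} = - \frac{163}{3}$ ($d{\left(X \right)} = 5 - \frac{178}{3} = - \frac{163}{3}$)
$o = -28$ ($o = -42 + 7 \cdot 2 = -42 + 14 = -28$)
$p{\left(R \right)} = R \left(5 + R\right)$
$\left(p{\left(o \right)} - 248867\right) + d{\left(-477 \right)} = \left(- 28 \left(5 - 28\right) - 248867\right) - \frac{163}{3} = \left(\left(-28\right) \left(-23\right) - 248867\right) - \frac{163}{3} = \left(644 - 248867\right) - \frac{163}{3} = -248223 - \frac{163}{3} = - \frac{744832}{3}$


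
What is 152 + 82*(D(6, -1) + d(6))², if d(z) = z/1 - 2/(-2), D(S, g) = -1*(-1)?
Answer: 5400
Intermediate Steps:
D(S, g) = 1
d(z) = 1 + z (d(z) = z*1 - 2*(-½) = z + 1 = 1 + z)
152 + 82*(D(6, -1) + d(6))² = 152 + 82*(1 + (1 + 6))² = 152 + 82*(1 + 7)² = 152 + 82*8² = 152 + 82*64 = 152 + 5248 = 5400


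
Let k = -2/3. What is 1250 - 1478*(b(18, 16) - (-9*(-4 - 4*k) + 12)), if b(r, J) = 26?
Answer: -1706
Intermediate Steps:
k = -⅔ (k = -2*⅓ = -⅔ ≈ -0.66667)
1250 - 1478*(b(18, 16) - (-9*(-4 - 4*k) + 12)) = 1250 - 1478*(26 - (-9*(-4 - 4*(-⅔)) + 12)) = 1250 - 1478*(26 - (-9*(-4 + 8/3) + 12)) = 1250 - 1478*(26 - (-9*(-4/3) + 12)) = 1250 - 1478*(26 - (12 + 12)) = 1250 - 1478*(26 - 1*24) = 1250 - 1478*(26 - 24) = 1250 - 1478*2 = 1250 - 2956 = -1706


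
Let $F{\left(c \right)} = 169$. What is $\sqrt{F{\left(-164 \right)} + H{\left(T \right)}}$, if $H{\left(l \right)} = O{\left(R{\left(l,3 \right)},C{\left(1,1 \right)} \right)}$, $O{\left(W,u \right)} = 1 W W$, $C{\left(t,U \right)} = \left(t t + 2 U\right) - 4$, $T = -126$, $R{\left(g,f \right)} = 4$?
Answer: $\sqrt{185} \approx 13.601$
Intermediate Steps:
$C{\left(t,U \right)} = -4 + t^{2} + 2 U$ ($C{\left(t,U \right)} = \left(t^{2} + 2 U\right) - 4 = -4 + t^{2} + 2 U$)
$O{\left(W,u \right)} = W^{2}$ ($O{\left(W,u \right)} = W W = W^{2}$)
$H{\left(l \right)} = 16$ ($H{\left(l \right)} = 4^{2} = 16$)
$\sqrt{F{\left(-164 \right)} + H{\left(T \right)}} = \sqrt{169 + 16} = \sqrt{185}$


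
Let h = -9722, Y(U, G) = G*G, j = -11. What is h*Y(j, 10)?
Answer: -972200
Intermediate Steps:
Y(U, G) = G²
h*Y(j, 10) = -9722*10² = -9722*100 = -972200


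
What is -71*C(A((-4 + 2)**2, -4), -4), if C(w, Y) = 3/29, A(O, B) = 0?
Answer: -213/29 ≈ -7.3448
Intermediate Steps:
C(w, Y) = 3/29 (C(w, Y) = 3*(1/29) = 3/29)
-71*C(A((-4 + 2)**2, -4), -4) = -71*3/29 = -213/29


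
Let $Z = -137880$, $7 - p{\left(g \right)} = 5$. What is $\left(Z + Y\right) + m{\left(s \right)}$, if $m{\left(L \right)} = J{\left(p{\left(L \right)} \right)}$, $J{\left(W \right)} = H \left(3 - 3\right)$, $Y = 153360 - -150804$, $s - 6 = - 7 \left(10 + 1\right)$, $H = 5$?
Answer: $166284$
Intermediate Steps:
$p{\left(g \right)} = 2$ ($p{\left(g \right)} = 7 - 5 = 2$)
$s = -71$ ($s = 6 - 7 \left(10 + 1\right) = 6 - 77 = -71$)
$Y = 304164$ ($Y = 153360 + 150804 = 304164$)
$J{\left(W \right)} = 0$ ($J{\left(W \right)} = 5 \left(3 - 3\right) = 5 \cdot 0 = 0$)
$m{\left(L \right)} = 0$
$\left(Z + Y\right) + m{\left(s \right)} = \left(-137880 + 304164\right) + 0 = 166284 + 0 = 166284$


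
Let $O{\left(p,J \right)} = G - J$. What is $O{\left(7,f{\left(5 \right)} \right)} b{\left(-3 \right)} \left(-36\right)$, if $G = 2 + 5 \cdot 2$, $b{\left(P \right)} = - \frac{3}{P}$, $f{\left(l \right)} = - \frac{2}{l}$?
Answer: $- \frac{2232}{5} \approx -446.4$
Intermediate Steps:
$G = 12$ ($G = 2 + 10 = 12$)
$O{\left(p,J \right)} = 12 - J$
$O{\left(7,f{\left(5 \right)} \right)} b{\left(-3 \right)} \left(-36\right) = \left(12 - - \frac{2}{5}\right) \left(- \frac{3}{-3}\right) \left(-36\right) = \left(12 - \left(-2\right) \frac{1}{5}\right) \left(\left(-3\right) \left(- \frac{1}{3}\right)\right) \left(-36\right) = \left(12 - - \frac{2}{5}\right) 1 \left(-36\right) = \left(12 + \frac{2}{5}\right) 1 \left(-36\right) = \frac{62}{5} \cdot 1 \left(-36\right) = \frac{62}{5} \left(-36\right) = - \frac{2232}{5}$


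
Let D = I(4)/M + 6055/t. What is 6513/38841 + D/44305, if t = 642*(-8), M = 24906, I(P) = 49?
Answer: 2737408976537/16327429591440 ≈ 0.16766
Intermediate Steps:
t = -5136
D = -3584623/3045648 (D = 49/24906 + 6055/(-5136) = 49*(1/24906) + 6055*(-1/5136) = 7/3558 - 6055/5136 = -3584623/3045648 ≈ -1.1770)
6513/38841 + D/44305 = 6513/38841 - 3584623/3045648/44305 = 6513*(1/38841) - 3584623/3045648*1/44305 = 2171/12947 - 3584623/134937434640 = 2737408976537/16327429591440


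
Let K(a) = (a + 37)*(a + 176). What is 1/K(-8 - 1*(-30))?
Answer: 1/11682 ≈ 8.5602e-5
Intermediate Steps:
K(a) = (37 + a)*(176 + a)
1/K(-8 - 1*(-30)) = 1/(6512 + (-8 - 1*(-30))² + 213*(-8 - 1*(-30))) = 1/(6512 + (-8 + 30)² + 213*(-8 + 30)) = 1/(6512 + 22² + 213*22) = 1/(6512 + 484 + 4686) = 1/11682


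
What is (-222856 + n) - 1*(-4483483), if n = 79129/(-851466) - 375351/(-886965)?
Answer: 1072571092010791237/251740180230 ≈ 4.2606e+6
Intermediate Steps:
n = 83137987027/251740180230 (n = 79129*(-1/851466) - 375351*(-1/886965) = -79129/851466 + 125117/295655 = 83137987027/251740180230 ≈ 0.33025)
(-222856 + n) - 1*(-4483483) = (-222856 + 83137987027/251740180230) - 1*(-4483483) = -56101726467349853/251740180230 + 4483483 = 1072571092010791237/251740180230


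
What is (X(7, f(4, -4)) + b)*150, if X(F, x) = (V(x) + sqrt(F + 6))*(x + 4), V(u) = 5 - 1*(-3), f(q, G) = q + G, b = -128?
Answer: -14400 + 600*sqrt(13) ≈ -12237.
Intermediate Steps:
f(q, G) = G + q
V(u) = 8 (V(u) = 5 + 3 = 8)
X(F, x) = (4 + x)*(8 + sqrt(6 + F)) (X(F, x) = (8 + sqrt(F + 6))*(x + 4) = (8 + sqrt(6 + F))*(4 + x) = (4 + x)*(8 + sqrt(6 + F)))
(X(7, f(4, -4)) + b)*150 = ((32 + 4*sqrt(6 + 7) + 8*(-4 + 4) + (-4 + 4)*sqrt(6 + 7)) - 128)*150 = ((32 + 4*sqrt(13) + 8*0 + 0*sqrt(13)) - 128)*150 = ((32 + 4*sqrt(13) + 0 + 0) - 128)*150 = ((32 + 4*sqrt(13)) - 128)*150 = (-96 + 4*sqrt(13))*150 = -14400 + 600*sqrt(13)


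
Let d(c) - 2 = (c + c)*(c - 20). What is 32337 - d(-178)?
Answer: -38153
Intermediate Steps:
d(c) = 2 + 2*c*(-20 + c) (d(c) = 2 + (c + c)*(c - 20) = 2 + (2*c)*(-20 + c) = 2 + 2*c*(-20 + c))
32337 - d(-178) = 32337 - (2 - 40*(-178) + 2*(-178)²) = 32337 - (2 + 7120 + 2*31684) = 32337 - (2 + 7120 + 63368) = 32337 - 1*70490 = 32337 - 70490 = -38153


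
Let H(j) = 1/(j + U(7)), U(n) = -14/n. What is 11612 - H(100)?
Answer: 1137975/98 ≈ 11612.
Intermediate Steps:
H(j) = 1/(-2 + j) (H(j) = 1/(j - 14/7) = 1/(j - 14*⅐) = 1/(j - 2) = 1/(-2 + j))
11612 - H(100) = 11612 - 1/(-2 + 100) = 11612 - 1/98 = 1137975/98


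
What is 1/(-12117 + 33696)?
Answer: 1/21579 ≈ 4.6341e-5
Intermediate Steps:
1/(-12117 + 33696) = 1/21579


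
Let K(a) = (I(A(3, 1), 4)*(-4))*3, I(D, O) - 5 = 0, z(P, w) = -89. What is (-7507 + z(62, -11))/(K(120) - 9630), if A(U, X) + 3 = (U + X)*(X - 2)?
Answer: 1266/1615 ≈ 0.78390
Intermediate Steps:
A(U, X) = -3 + (-2 + X)*(U + X) (A(U, X) = -3 + (U + X)*(X - 2) = -3 + (U + X)*(-2 + X) = -3 + (-2 + X)*(U + X))
I(D, O) = 5 (I(D, O) = 5 + 0 = 5)
K(a) = -60 (K(a) = (5*(-4))*3 = -20*3 = -60)
(-7507 + z(62, -11))/(K(120) - 9630) = (-7507 - 89)/(-60 - 9630) = -7596/(-9690) = -7596*(-1/9690) = 1266/1615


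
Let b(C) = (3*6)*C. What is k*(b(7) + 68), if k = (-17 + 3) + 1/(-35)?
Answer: -95254/35 ≈ -2721.5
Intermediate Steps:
b(C) = 18*C
k = -491/35 (k = -14 - 1/35 = -491/35 ≈ -14.029)
k*(b(7) + 68) = -491*(18*7 + 68)/35 = -491*(126 + 68)/35 = -491/35*194 = -95254/35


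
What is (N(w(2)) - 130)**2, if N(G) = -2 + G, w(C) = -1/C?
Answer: 70225/4 ≈ 17556.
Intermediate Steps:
(N(w(2)) - 130)**2 = ((-2 - 1/2) - 130)**2 = (-5/2 - 130)**2 = (-265/2)**2 = 70225/4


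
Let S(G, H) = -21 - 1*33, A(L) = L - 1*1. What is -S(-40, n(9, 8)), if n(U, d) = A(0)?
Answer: 54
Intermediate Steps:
A(L) = -1 + L (A(L) = L - 1 = -1 + L)
n(U, d) = -1 (n(U, d) = -1 + 0 = -1)
S(G, H) = -54 (S(G, H) = -21 - 33 = -54)
-S(-40, n(9, 8)) = -1*(-54) = 54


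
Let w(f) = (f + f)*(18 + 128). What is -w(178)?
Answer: -51976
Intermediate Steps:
w(f) = 292*f (w(f) = (2*f)*146 = 292*f)
-w(178) = -292*178 = -1*51976 = -51976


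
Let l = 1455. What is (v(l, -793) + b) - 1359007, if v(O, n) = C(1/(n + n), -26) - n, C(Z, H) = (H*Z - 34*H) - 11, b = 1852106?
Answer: 30180666/61 ≈ 4.9477e+5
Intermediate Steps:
C(Z, H) = -11 - 34*H + H*Z (C(Z, H) = (-34*H + H*Z) - 11 = -11 - 34*H + H*Z)
v(O, n) = 873 - n - 13/n (v(O, n) = (-11 - 34*(-26) - 26/(n + n)) - n = (-11 + 884 - 26*1/(2*n)) - n = (-11 + 884 - 13/n) - n = (873 - 13/n) - n = 873 - n - 13/n)
(v(l, -793) + b) - 1359007 = ((873 - 1*(-793) - 13/(-793)) + 1852106) - 1359007 = ((873 + 793 - 13*(-1/793)) + 1852106) - 1359007 = ((873 + 793 + 1/61) + 1852106) - 1359007 = (101627/61 + 1852106) - 1359007 = 113080093/61 - 1359007 = 30180666/61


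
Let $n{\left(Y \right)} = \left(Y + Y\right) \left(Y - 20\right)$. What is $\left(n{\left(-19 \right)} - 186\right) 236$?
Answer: $305856$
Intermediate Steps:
$n{\left(Y \right)} = 2 Y \left(-20 + Y\right)$
$\left(n{\left(-19 \right)} - 186\right) 236 = \left(2 \left(-19\right) \left(-20 - 19\right) - 186\right) 236 = \left(2 \left(-19\right) \left(-39\right) - 186\right) 236 = \left(1482 - 186\right) 236 = 1296 \cdot 236 = 305856$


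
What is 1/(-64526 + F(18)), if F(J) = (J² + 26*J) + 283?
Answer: -1/63451 ≈ -1.5760e-5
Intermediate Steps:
F(J) = 283 + J² + 26*J
1/(-64526 + F(18)) = 1/(-64526 + (283 + 18² + 26*18)) = 1/(-64526 + (283 + 324 + 468)) = 1/(-64526 + 1075) = 1/(-63451) = -1/63451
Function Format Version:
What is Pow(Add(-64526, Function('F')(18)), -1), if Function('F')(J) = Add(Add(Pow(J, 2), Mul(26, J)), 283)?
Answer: Rational(-1, 63451) ≈ -1.5760e-5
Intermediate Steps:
Function('F')(J) = Add(283, Pow(J, 2), Mul(26, J))
Pow(Add(-64526, Function('F')(18)), -1) = Pow(Add(-64526, Add(283, Pow(18, 2), Mul(26, 18))), -1) = Pow(Add(-64526, Add(283, 324, 468)), -1) = Pow(Add(-64526, 1075), -1) = Pow(-63451, -1) = Rational(-1, 63451)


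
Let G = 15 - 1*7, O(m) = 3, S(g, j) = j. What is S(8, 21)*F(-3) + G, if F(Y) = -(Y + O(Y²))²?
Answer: 8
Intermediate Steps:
G = 8 (G = 15 - 7 = 8)
F(Y) = -(3 + Y)² (F(Y) = -(Y + 3)² = -(3 + Y)²)
S(8, 21)*F(-3) + G = 21*(-(3 - 3)²) + 8 = 21*(-1*0²) + 8 = 21*(-1*0) + 8 = 21*0 + 8 = 0 + 8 = 8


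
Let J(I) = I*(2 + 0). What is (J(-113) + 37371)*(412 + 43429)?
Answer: 1628473945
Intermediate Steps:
J(I) = 2*I (J(I) = I*2 = 2*I)
(J(-113) + 37371)*(412 + 43429) = (2*(-113) + 37371)*(412 + 43429) = (-226 + 37371)*43841 = 37145*43841 = 1628473945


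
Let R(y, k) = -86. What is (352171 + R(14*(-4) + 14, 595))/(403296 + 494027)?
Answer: 352085/897323 ≈ 0.39237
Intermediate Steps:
(352171 + R(14*(-4) + 14, 595))/(403296 + 494027) = (352171 - 86)/(403296 + 494027) = 352085/897323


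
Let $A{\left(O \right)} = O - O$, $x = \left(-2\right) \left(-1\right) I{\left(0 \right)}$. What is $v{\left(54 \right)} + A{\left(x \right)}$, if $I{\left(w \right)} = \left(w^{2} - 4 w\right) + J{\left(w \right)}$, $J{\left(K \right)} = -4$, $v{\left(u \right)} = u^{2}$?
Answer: $2916$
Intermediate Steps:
$I{\left(w \right)} = -4 + w^{2} - 4 w$ ($I{\left(w \right)} = \left(w^{2} - 4 w\right) - 4 = -4 + w^{2} - 4 w$)
$x = -8$ ($x = \left(-2\right) \left(-1\right) \left(-4 + 0^{2} - 0\right) = 2 \left(-4 + 0 + 0\right) = 2 \left(-4\right) = -8$)
$A{\left(O \right)} = 0$
$v{\left(54 \right)} + A{\left(x \right)} = 54^{2} + 0 = 2916 + 0 = 2916$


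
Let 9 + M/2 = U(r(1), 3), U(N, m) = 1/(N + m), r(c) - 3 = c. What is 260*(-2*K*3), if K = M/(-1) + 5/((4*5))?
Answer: -196170/7 ≈ -28024.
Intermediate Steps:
r(c) = 3 + c
M = -124/7 (M = -18 + 2/((3 + 1) + 3) = -18 + 2/(4 + 3) = -18 + 2/7 = -124/7 ≈ -17.714)
K = 503/28 (K = -124/7/(-1) + 5/((4*5)) = -124/7*(-1) + 5/20 = 124/7 + 5*(1/20) = 124/7 + ¼ = 503/28 ≈ 17.964)
260*(-2*K*3) = 260*(-2*503/28*3) = 260*(-503/14*3) = 260*(-1509/14) = -196170/7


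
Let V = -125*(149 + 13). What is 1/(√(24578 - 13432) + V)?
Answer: -10125/205025677 - √11146/410051354 ≈ -4.9642e-5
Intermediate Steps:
V = -20250 (V = -125*162 = -20250)
1/(√(24578 - 13432) + V) = 1/(√(24578 - 13432) - 20250) = 1/(√11146 - 20250) = 1/(-20250 + √11146)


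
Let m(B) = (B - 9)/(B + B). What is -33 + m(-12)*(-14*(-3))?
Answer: 15/4 ≈ 3.7500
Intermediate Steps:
m(B) = (-9 + B)/(2*B) (m(B) = (-9 + B)/((2*B)) = (-9 + B)*(1/(2*B)) = (-9 + B)/(2*B))
-33 + m(-12)*(-14*(-3)) = -33 + ((½)*(-9 - 12)/(-12))*(-14*(-3)) = -33 + ((½)*(-1/12)*(-21))*42 = -33 + (7/8)*42 = -33 + 147/4 = 15/4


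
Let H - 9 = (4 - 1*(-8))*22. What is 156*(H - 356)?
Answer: -12948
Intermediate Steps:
H = 273 (H = 9 + (4 - 1*(-8))*22 = 9 + (4 + 8)*22 = 9 + 12*22 = 9 + 264 = 273)
156*(H - 356) = 156*(273 - 356) = 156*(-83) = -12948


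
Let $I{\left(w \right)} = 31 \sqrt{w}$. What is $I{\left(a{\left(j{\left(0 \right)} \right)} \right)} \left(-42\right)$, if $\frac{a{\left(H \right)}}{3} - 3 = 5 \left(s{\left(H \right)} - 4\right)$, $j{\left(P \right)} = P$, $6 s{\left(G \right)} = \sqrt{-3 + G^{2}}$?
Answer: $- 651 \sqrt{-204 + 10 i \sqrt{3}} \approx -394.37 - 9306.5 i$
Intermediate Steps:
$s{\left(G \right)} = \frac{\sqrt{-3 + G^{2}}}{6}$
$a{\left(H \right)} = -51 + \frac{5 \sqrt{-3 + H^{2}}}{2}$ ($a{\left(H \right)} = 9 + 3 \cdot 5 \left(\frac{\sqrt{-3 + H^{2}}}{6} - 4\right) = 9 + 3 \cdot 5 \left(-4 + \frac{\sqrt{-3 + H^{2}}}{6}\right) = 9 + 3 \left(-20 + \frac{5 \sqrt{-3 + H^{2}}}{6}\right) = 9 + \left(-60 + \frac{5 \sqrt{-3 + H^{2}}}{2}\right) = -51 + \frac{5 \sqrt{-3 + H^{2}}}{2}$)
$I{\left(a{\left(j{\left(0 \right)} \right)} \right)} \left(-42\right) = 31 \sqrt{-51 + \frac{5 \sqrt{-3 + 0^{2}}}{2}} \left(-42\right) = 31 \sqrt{-51 + \frac{5 \sqrt{-3 + 0}}{2}} \left(-42\right) = 31 \sqrt{-51 + \frac{5 \sqrt{-3}}{2}} \left(-42\right) = 31 \sqrt{-51 + \frac{5 i \sqrt{3}}{2}} \left(-42\right) = - 1302 \sqrt{-51 + \frac{5 i \sqrt{3}}{2}}$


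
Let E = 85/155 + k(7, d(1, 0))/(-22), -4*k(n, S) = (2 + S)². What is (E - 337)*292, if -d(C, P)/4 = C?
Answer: -33496634/341 ≈ -98231.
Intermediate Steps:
d(C, P) = -4*C
k(n, S) = -(2 + S)²/4
E = 405/682 (E = 85/155 - (2 - 4*1)²/4/(-22) = 85*(1/155) - (2 - 4)²/4*(-1/22) = 17/31 - ¼*(-2)²*(-1/22) = 17/31 - ¼*4*(-1/22) = 17/31 - 1*(-1/22) = 17/31 + 1/22 = 405/682 ≈ 0.59384)
(E - 337)*292 = (405/682 - 337)*292 = -229429/682*292 = -33496634/341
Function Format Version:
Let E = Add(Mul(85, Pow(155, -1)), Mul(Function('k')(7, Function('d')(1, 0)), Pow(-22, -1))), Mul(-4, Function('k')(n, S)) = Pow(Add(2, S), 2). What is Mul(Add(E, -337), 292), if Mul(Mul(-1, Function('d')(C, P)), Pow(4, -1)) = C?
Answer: Rational(-33496634, 341) ≈ -98231.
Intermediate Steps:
Function('d')(C, P) = Mul(-4, C)
Function('k')(n, S) = Mul(Rational(-1, 4), Pow(Add(2, S), 2))
E = Rational(405, 682) (E = Add(Mul(85, Pow(155, -1)), Mul(Mul(Rational(-1, 4), Pow(Add(2, Mul(-4, 1)), 2)), Pow(-22, -1))) = Add(Mul(85, Rational(1, 155)), Mul(Mul(Rational(-1, 4), Pow(Add(2, -4), 2)), Rational(-1, 22))) = Add(Rational(17, 31), Mul(Mul(Rational(-1, 4), Pow(-2, 2)), Rational(-1, 22))) = Add(Rational(17, 31), Mul(Mul(Rational(-1, 4), 4), Rational(-1, 22))) = Add(Rational(17, 31), Mul(-1, Rational(-1, 22))) = Add(Rational(17, 31), Rational(1, 22)) = Rational(405, 682) ≈ 0.59384)
Mul(Add(E, -337), 292) = Mul(Add(Rational(405, 682), -337), 292) = Mul(Rational(-229429, 682), 292) = Rational(-33496634, 341)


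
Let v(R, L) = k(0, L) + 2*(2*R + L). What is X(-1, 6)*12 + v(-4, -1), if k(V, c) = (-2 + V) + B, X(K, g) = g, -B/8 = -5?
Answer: 92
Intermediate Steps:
B = 40 (B = -8*(-5) = 40)
k(V, c) = 38 + V (k(V, c) = (-2 + V) + 40 = 38 + V)
v(R, L) = 38 + 2*L + 4*R (v(R, L) = (38 + 0) + 2*(2*R + L) = 38 + 2*(L + 2*R) = 38 + (2*L + 4*R) = 38 + 2*L + 4*R)
X(-1, 6)*12 + v(-4, -1) = 6*12 + (38 + 2*(-1) + 4*(-4)) = 72 + (38 - 2 - 16) = 72 + 20 = 92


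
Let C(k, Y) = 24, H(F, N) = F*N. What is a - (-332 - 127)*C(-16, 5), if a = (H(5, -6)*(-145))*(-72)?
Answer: -302184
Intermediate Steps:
a = -313200 (a = ((5*(-6))*(-145))*(-72) = -30*(-145)*(-72) = 4350*(-72) = -313200)
a - (-332 - 127)*C(-16, 5) = -313200 - (-332 - 127)*24 = -313200 - (-459)*24 = -313200 - 1*(-11016) = -313200 + 11016 = -302184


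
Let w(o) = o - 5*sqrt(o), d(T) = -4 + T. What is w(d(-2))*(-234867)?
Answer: 1409202 + 1174335*I*sqrt(6) ≈ 1.4092e+6 + 2.8765e+6*I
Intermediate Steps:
w(d(-2))*(-234867) = ((-4 - 2) - 5*sqrt(-4 - 2))*(-234867) = (-6 - 5*I*sqrt(6))*(-234867) = 1409202 + 1174335*I*sqrt(6)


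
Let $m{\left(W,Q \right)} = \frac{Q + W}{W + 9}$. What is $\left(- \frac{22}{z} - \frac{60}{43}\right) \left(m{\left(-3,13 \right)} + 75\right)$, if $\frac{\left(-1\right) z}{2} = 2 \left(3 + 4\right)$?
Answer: $- \frac{42205}{903} \approx -46.739$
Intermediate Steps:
$z = -28$ ($z = - 2 \cdot 2 \left(3 + 4\right) = - 2 \cdot 2 \cdot 7 = \left(-2\right) 14 = -28$)
$m{\left(W,Q \right)} = \frac{Q + W}{9 + W}$
$\left(- \frac{22}{z} - \frac{60}{43}\right) \left(m{\left(-3,13 \right)} + 75\right) = \left(- \frac{22}{-28} - \frac{60}{43}\right) \left(\frac{13 - 3}{9 - 3} + 75\right) = \left(\left(-22\right) \left(- \frac{1}{28}\right) - \frac{60}{43}\right) \left(\frac{1}{6} \cdot 10 + 75\right) = \left(\frac{11}{14} - \frac{60}{43}\right) \left(\frac{1}{6} \cdot 10 + 75\right) = - \frac{367 \left(\frac{5}{3} + 75\right)}{602} = \left(- \frac{367}{602}\right) \frac{230}{3} = - \frac{42205}{903}$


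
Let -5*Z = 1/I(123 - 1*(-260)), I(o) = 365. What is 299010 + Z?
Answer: 545693249/1825 ≈ 2.9901e+5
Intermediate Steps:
Z = -1/1825 (Z = -⅕/365 = -⅕*1/365 = -1/1825 ≈ -0.00054795)
299010 + Z = 299010 - 1/1825 = 545693249/1825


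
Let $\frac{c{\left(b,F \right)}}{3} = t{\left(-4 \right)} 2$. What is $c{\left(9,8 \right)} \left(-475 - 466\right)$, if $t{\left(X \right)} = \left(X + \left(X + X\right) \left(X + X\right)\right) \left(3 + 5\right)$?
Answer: $-2710080$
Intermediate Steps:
$t{\left(X \right)} = 8 X + 32 X^{2}$ ($t{\left(X \right)} = \left(X + 2 X 2 X\right) 8 = \left(X + 4 X^{2}\right) 8 = 8 X + 32 X^{2}$)
$c{\left(b,F \right)} = 2880$ ($c{\left(b,F \right)} = 3 \cdot 8 \left(-4\right) \left(1 + 4 \left(-4\right)\right) 2 = 3 \cdot 8 \left(-4\right) \left(1 - 16\right) 2 = 3 \cdot 8 \left(-4\right) \left(-15\right) 2 = 3 \cdot 480 \cdot 2 = 3 \cdot 960 = 2880$)
$c{\left(9,8 \right)} \left(-475 - 466\right) = 2880 \left(-475 - 466\right) = 2880 \left(-941\right) = -2710080$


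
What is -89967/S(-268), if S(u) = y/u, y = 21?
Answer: 8037052/7 ≈ 1.1482e+6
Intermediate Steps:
S(u) = 21/u
-89967/S(-268) = -89967/(21/(-268)) = -89967/(21*(-1/268)) = -89967/(-21/268) = -89967*(-268/21) = 8037052/7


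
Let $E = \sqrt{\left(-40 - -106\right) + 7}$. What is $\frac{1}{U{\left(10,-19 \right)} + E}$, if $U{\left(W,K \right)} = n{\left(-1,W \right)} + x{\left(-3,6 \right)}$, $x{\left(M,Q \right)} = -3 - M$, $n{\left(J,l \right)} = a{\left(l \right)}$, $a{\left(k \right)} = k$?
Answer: $\frac{10}{27} - \frac{\sqrt{73}}{27} \approx 0.053926$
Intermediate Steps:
$n{\left(J,l \right)} = l$
$U{\left(W,K \right)} = W$ ($U{\left(W,K \right)} = W - 0 = W + \left(-3 + 3\right) = W + 0 = W$)
$E = \sqrt{73}$ ($E = \sqrt{\left(-40 + 106\right) + 7} = \sqrt{66 + 7} = \sqrt{73} \approx 8.544$)
$\frac{1}{U{\left(10,-19 \right)} + E} = \frac{1}{10 + \sqrt{73}}$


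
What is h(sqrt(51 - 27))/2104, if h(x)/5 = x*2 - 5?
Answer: -25/2104 + 5*sqrt(6)/526 ≈ 0.011402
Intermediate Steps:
h(x) = -25 + 10*x (h(x) = 5*(x*2 - 5) = 5*(2*x - 5) = 5*(-5 + 2*x) = -25 + 10*x)
h(sqrt(51 - 27))/2104 = (-25 + 10*sqrt(51 - 27))/2104 = (-25 + 10*sqrt(24))*(1/2104) = (-25 + 10*(2*sqrt(6)))*(1/2104) = (-25 + 20*sqrt(6))*(1/2104) = -25/2104 + 5*sqrt(6)/526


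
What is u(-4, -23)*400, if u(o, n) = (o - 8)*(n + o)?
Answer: 129600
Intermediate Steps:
u(o, n) = (-8 + o)*(n + o)
u(-4, -23)*400 = ((-4)**2 - 8*(-23) - 8*(-4) - 23*(-4))*400 = (16 + 184 + 32 + 92)*400 = 324*400 = 129600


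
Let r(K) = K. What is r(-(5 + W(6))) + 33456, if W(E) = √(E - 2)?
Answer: 33449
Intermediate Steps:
W(E) = √(-2 + E)
r(-(5 + W(6))) + 33456 = -(5 + √(-2 + 6)) + 33456 = -(5 + √4) + 33456 = -(5 + 2) + 33456 = -1*7 + 33456 = -7 + 33456 = 33449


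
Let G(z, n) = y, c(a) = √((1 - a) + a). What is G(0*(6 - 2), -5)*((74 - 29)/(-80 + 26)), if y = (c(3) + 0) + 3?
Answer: -10/3 ≈ -3.3333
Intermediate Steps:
c(a) = 1 (c(a) = √1 = 1)
y = 4 (y = (1 + 0) + 3 = 1 + 3 = 4)
G(z, n) = 4
G(0*(6 - 2), -5)*((74 - 29)/(-80 + 26)) = 4*((74 - 29)/(-80 + 26)) = 4*(45/(-54)) = 4*(45*(-1/54)) = 4*(-⅚) = -10/3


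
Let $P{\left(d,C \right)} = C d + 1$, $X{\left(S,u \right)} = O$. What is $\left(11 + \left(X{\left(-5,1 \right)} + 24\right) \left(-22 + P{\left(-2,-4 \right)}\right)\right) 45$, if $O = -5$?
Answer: $-10620$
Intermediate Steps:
$X{\left(S,u \right)} = -5$
$P{\left(d,C \right)} = 1 + C d$
$\left(11 + \left(X{\left(-5,1 \right)} + 24\right) \left(-22 + P{\left(-2,-4 \right)}\right)\right) 45 = \left(11 + \left(-5 + 24\right) \left(-22 + \left(1 - -8\right)\right)\right) 45 = \left(11 + 19 \left(-22 + \left(1 + 8\right)\right)\right) 45 = \left(11 + 19 \left(-22 + 9\right)\right) 45 = \left(11 + 19 \left(-13\right)\right) 45 = \left(11 - 247\right) 45 = \left(-236\right) 45 = -10620$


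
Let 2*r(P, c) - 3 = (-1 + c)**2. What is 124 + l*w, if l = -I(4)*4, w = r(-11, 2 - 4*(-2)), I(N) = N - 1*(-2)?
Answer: -884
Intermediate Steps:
I(N) = 2 + N (I(N) = N + 2 = 2 + N)
r(P, c) = 3/2 + (-1 + c)**2/2
w = 42 (w = 3/2 + (-1 + (2 - 4*(-2)))**2/2 = 3/2 + (-1 + (2 + 8))**2/2 = 3/2 + (-1 + 10)**2/2 = 3/2 + (1/2)*9**2 = 3/2 + (1/2)*81 = 3/2 + 81/2 = 42)
l = -24 (l = -(2 + 4)*4 = -1*6*4 = -6*4 = -24)
124 + l*w = 124 - 24*42 = 124 - 1008 = -884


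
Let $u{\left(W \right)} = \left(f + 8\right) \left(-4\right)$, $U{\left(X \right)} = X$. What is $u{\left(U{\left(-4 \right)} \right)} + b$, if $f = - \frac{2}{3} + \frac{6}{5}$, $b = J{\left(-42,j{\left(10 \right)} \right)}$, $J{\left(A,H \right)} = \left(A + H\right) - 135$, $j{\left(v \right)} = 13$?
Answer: $- \frac{2972}{15} \approx -198.13$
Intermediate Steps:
$J{\left(A,H \right)} = -135 + A + H$
$b = -164$ ($b = -135 - 42 + 13 = -164$)
$f = \frac{8}{15}$ ($f = \left(-2\right) \frac{1}{3} + 6 \cdot \frac{1}{5} = - \frac{2}{3} + \frac{6}{5} = \frac{8}{15} \approx 0.53333$)
$u{\left(W \right)} = - \frac{512}{15}$ ($u{\left(W \right)} = \left(\frac{8}{15} + 8\right) \left(-4\right) = \frac{128}{15} \left(-4\right) = - \frac{512}{15}$)
$u{\left(U{\left(-4 \right)} \right)} + b = - \frac{512}{15} - 164 = - \frac{2972}{15}$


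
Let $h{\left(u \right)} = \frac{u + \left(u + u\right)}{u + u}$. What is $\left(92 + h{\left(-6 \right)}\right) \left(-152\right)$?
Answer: $-14212$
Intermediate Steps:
$h{\left(u \right)} = \frac{3}{2}$ ($h{\left(u \right)} = \frac{u + 2 u}{2 u} = 3 u \frac{1}{2 u} = \frac{3}{2}$)
$\left(92 + h{\left(-6 \right)}\right) \left(-152\right) = \left(92 + \frac{3}{2}\right) \left(-152\right) = \frac{187}{2} \left(-152\right) = -14212$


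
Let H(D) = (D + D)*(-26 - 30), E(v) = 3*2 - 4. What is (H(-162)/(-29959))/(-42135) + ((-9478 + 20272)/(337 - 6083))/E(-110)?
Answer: -2270883362727/2417768294630 ≈ -0.93925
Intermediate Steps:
E(v) = 2 (E(v) = 6 - 4 = 2)
H(D) = -112*D (H(D) = (2*D)*(-56) = -112*D)
(H(-162)/(-29959))/(-42135) + ((-9478 + 20272)/(337 - 6083))/E(-110) = (-112*(-162)/(-29959))/(-42135) + ((-9478 + 20272)/(337 - 6083))/2 = (18144*(-1/29959))*(-1/42135) + (10794/(-5746))*(1/2) = -18144/29959*(-1/42135) + (10794*(-1/5746))*(1/2) = 6048/420774155 - 5397/2873*1/2 = 6048/420774155 - 5397/5746 = -2270883362727/2417768294630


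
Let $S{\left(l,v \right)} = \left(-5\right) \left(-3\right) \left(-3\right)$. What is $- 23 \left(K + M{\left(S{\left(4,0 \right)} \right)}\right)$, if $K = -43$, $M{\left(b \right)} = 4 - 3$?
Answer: $966$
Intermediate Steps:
$S{\left(l,v \right)} = -45$ ($S{\left(l,v \right)} = 15 \left(-3\right) = -45$)
$M{\left(b \right)} = 1$ ($M{\left(b \right)} = 4 - 3 = 1$)
$- 23 \left(K + M{\left(S{\left(4,0 \right)} \right)}\right) = - 23 \left(-43 + 1\right) = \left(-23\right) \left(-42\right) = 966$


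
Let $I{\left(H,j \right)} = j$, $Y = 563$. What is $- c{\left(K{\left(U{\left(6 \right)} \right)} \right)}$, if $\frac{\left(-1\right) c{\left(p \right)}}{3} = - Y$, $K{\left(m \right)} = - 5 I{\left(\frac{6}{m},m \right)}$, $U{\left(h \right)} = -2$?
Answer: $-1689$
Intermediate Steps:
$K{\left(m \right)} = - 5 m$
$c{\left(p \right)} = 1689$ ($c{\left(p \right)} = - 3 \left(\left(-1\right) 563\right) = \left(-3\right) \left(-563\right) = 1689$)
$- c{\left(K{\left(U{\left(6 \right)} \right)} \right)} = \left(-1\right) 1689 = -1689$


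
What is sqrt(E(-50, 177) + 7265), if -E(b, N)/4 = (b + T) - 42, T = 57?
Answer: sqrt(7405) ≈ 86.052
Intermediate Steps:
E(b, N) = -60 - 4*b (E(b, N) = -4*((b + 57) - 42) = -4*((57 + b) - 42) = -4*(15 + b) = -60 - 4*b)
sqrt(E(-50, 177) + 7265) = sqrt((-60 - 4*(-50)) + 7265) = sqrt((-60 + 200) + 7265) = sqrt(140 + 7265) = sqrt(7405)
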